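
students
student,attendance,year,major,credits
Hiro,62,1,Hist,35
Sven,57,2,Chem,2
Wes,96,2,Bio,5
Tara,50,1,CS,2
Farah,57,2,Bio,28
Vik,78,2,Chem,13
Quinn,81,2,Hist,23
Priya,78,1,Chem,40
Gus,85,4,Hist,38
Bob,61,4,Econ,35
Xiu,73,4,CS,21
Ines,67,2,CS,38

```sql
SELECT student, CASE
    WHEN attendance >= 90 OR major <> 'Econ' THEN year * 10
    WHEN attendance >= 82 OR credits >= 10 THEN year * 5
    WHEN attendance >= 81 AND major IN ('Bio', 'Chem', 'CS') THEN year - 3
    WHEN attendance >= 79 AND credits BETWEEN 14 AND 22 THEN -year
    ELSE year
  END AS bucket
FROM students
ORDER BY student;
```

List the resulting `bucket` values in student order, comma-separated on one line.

student=Bob: attendance >= 82 OR credits >= 10 → 20
student=Farah: attendance >= 90 OR major <> 'Econ' → 20
student=Gus: attendance >= 90 OR major <> 'Econ' → 40
student=Hiro: attendance >= 90 OR major <> 'Econ' → 10
student=Ines: attendance >= 90 OR major <> 'Econ' → 20
student=Priya: attendance >= 90 OR major <> 'Econ' → 10
student=Quinn: attendance >= 90 OR major <> 'Econ' → 20
student=Sven: attendance >= 90 OR major <> 'Econ' → 20
student=Tara: attendance >= 90 OR major <> 'Econ' → 10
student=Vik: attendance >= 90 OR major <> 'Econ' → 20
student=Wes: attendance >= 90 OR major <> 'Econ' → 20
student=Xiu: attendance >= 90 OR major <> 'Econ' → 40

20, 20, 40, 10, 20, 10, 20, 20, 10, 20, 20, 40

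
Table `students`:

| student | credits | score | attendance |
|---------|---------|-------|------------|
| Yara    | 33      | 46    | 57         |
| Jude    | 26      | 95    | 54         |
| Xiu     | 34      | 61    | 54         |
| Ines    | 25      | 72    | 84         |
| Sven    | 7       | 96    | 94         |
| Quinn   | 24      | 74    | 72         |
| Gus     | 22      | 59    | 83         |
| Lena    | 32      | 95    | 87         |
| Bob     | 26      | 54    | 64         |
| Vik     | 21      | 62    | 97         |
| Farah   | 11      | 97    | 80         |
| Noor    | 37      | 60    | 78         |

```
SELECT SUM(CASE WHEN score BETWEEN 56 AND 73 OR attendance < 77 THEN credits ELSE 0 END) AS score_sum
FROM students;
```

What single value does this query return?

student=Yara: ✓ → 33
student=Jude: ✓ → 26
student=Xiu: ✓ → 34
student=Ines: ✓ → 25
student=Sven: ✗
student=Quinn: ✓ → 24
student=Gus: ✓ → 22
student=Lena: ✗
student=Bob: ✓ → 26
student=Vik: ✓ → 21
student=Farah: ✗
student=Noor: ✓ → 37
score_sum = 33 + 26 + 34 + 25 + 24 + 22 + 26 + 21 + 37 = 248

248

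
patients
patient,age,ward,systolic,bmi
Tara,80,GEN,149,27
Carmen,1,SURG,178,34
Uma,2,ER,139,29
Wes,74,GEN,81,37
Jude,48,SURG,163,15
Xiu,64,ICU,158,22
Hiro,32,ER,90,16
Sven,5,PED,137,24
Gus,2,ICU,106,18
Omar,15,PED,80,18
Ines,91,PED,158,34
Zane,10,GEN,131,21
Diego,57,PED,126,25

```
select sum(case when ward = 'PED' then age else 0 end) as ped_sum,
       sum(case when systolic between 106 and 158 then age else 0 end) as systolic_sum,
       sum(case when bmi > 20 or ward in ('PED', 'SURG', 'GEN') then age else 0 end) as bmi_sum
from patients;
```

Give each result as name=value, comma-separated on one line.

ped_sum=168, systolic_sum=311, bmi_sum=447

[ped_sum: ward = 'PED']
patient=Tara: ✗
patient=Carmen: ✗
patient=Uma: ✗
patient=Wes: ✗
patient=Jude: ✗
patient=Xiu: ✗
patient=Hiro: ✗
patient=Sven: ✓ → 5
patient=Gus: ✗
patient=Omar: ✓ → 15
patient=Ines: ✓ → 91
patient=Zane: ✗
patient=Diego: ✓ → 57
ped_sum = 5 + 15 + 91 + 57 = 168
—
[systolic_sum: systolic between 106 and 158]
patient=Tara: ✓ → 80
patient=Carmen: ✗
patient=Uma: ✓ → 2
patient=Wes: ✗
patient=Jude: ✗
patient=Xiu: ✓ → 64
patient=Hiro: ✗
patient=Sven: ✓ → 5
patient=Gus: ✓ → 2
patient=Omar: ✗
patient=Ines: ✓ → 91
patient=Zane: ✓ → 10
patient=Diego: ✓ → 57
systolic_sum = 80 + 2 + 64 + 5 + 2 + 91 + 10 + 57 = 311
—
[bmi_sum: bmi > 20 or ward in ('PED', 'SURG', 'GEN')]
patient=Tara: ✓ → 80
patient=Carmen: ✓ → 1
patient=Uma: ✓ → 2
patient=Wes: ✓ → 74
patient=Jude: ✓ → 48
patient=Xiu: ✓ → 64
patient=Hiro: ✗
patient=Sven: ✓ → 5
patient=Gus: ✗
patient=Omar: ✓ → 15
patient=Ines: ✓ → 91
patient=Zane: ✓ → 10
patient=Diego: ✓ → 57
bmi_sum = 80 + 1 + 2 + 74 + 48 + 64 + 5 + 15 + 91 + 10 + 57 = 447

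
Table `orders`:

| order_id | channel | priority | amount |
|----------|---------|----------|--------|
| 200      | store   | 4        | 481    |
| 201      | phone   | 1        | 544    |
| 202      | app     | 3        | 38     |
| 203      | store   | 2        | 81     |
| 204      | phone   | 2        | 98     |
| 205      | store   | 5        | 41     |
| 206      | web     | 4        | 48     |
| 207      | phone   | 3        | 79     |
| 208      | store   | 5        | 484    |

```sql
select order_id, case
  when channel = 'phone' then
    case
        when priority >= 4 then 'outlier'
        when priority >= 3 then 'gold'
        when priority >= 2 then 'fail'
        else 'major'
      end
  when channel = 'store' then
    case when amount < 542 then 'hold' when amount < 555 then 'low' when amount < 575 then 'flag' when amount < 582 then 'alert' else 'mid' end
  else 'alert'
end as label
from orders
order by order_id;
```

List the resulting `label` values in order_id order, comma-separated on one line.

hold, major, alert, hold, fail, hold, alert, gold, hold

order_id=200: channel='store' → inner[amount < 542] → hold
order_id=201: channel='phone' → inner[ELSE] → major
order_id=202: channel='app' → outer ELSE → alert
order_id=203: channel='store' → inner[amount < 542] → hold
order_id=204: channel='phone' → inner[priority >= 2] → fail
order_id=205: channel='store' → inner[amount < 542] → hold
order_id=206: channel='web' → outer ELSE → alert
order_id=207: channel='phone' → inner[priority >= 3] → gold
order_id=208: channel='store' → inner[amount < 542] → hold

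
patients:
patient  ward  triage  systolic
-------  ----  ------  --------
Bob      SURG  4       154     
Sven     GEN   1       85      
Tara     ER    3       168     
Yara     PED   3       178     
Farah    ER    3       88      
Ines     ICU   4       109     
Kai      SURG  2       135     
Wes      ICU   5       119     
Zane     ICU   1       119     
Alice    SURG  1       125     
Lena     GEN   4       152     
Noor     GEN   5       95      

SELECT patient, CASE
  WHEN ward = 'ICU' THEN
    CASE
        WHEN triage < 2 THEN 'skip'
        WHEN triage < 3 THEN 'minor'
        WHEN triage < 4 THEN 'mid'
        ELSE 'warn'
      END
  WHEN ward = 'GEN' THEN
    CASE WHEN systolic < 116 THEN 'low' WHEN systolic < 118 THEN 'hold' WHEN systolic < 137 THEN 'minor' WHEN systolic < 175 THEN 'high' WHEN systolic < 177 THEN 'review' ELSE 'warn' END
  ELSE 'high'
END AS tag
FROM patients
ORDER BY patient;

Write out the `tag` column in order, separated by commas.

high, high, high, warn, high, high, low, low, high, warn, high, skip

patient=Alice: ward='SURG' → outer ELSE → high
patient=Bob: ward='SURG' → outer ELSE → high
patient=Farah: ward='ER' → outer ELSE → high
patient=Ines: ward='ICU' → inner[ELSE] → warn
patient=Kai: ward='SURG' → outer ELSE → high
patient=Lena: ward='GEN' → inner[systolic < 175] → high
patient=Noor: ward='GEN' → inner[systolic < 116] → low
patient=Sven: ward='GEN' → inner[systolic < 116] → low
patient=Tara: ward='ER' → outer ELSE → high
patient=Wes: ward='ICU' → inner[ELSE] → warn
patient=Yara: ward='PED' → outer ELSE → high
patient=Zane: ward='ICU' → inner[triage < 2] → skip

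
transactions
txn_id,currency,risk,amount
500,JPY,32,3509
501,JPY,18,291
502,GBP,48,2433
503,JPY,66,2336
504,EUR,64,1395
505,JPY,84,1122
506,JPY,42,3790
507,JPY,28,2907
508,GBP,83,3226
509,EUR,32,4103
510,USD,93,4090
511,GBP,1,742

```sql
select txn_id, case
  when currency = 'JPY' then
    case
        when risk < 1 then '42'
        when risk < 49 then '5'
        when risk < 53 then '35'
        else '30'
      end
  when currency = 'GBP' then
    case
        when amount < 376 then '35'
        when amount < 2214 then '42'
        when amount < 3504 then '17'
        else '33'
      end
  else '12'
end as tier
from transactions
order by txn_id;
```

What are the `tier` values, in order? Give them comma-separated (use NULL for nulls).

txn_id=500: currency='JPY' → inner[risk < 49] → 5
txn_id=501: currency='JPY' → inner[risk < 49] → 5
txn_id=502: currency='GBP' → inner[amount < 3504] → 17
txn_id=503: currency='JPY' → inner[ELSE] → 30
txn_id=504: currency='EUR' → outer ELSE → 12
txn_id=505: currency='JPY' → inner[ELSE] → 30
txn_id=506: currency='JPY' → inner[risk < 49] → 5
txn_id=507: currency='JPY' → inner[risk < 49] → 5
txn_id=508: currency='GBP' → inner[amount < 3504] → 17
txn_id=509: currency='EUR' → outer ELSE → 12
txn_id=510: currency='USD' → outer ELSE → 12
txn_id=511: currency='GBP' → inner[amount < 2214] → 42

5, 5, 17, 30, 12, 30, 5, 5, 17, 12, 12, 42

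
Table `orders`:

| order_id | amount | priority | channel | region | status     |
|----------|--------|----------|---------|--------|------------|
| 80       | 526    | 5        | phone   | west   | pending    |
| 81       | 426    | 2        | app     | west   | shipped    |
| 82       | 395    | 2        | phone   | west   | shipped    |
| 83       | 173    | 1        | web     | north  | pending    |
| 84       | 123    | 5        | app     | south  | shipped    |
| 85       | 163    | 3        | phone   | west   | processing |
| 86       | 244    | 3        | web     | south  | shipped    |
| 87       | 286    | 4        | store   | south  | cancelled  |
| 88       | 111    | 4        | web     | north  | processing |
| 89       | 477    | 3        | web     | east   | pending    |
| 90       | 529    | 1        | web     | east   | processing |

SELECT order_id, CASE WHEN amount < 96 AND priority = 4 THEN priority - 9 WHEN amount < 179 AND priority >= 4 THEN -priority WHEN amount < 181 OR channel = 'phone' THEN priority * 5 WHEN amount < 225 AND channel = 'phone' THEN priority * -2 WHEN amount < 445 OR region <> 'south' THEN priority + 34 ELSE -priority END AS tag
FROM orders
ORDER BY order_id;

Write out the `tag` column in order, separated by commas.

order_id=80: amount < 181 OR channel = 'phone' → 25
order_id=81: amount < 445 OR region <> 'south' → 36
order_id=82: amount < 181 OR channel = 'phone' → 10
order_id=83: amount < 181 OR channel = 'phone' → 5
order_id=84: amount < 179 AND priority >= 4 → -5
order_id=85: amount < 181 OR channel = 'phone' → 15
order_id=86: amount < 445 OR region <> 'south' → 37
order_id=87: amount < 445 OR region <> 'south' → 38
order_id=88: amount < 179 AND priority >= 4 → -4
order_id=89: amount < 445 OR region <> 'south' → 37
order_id=90: amount < 445 OR region <> 'south' → 35

25, 36, 10, 5, -5, 15, 37, 38, -4, 37, 35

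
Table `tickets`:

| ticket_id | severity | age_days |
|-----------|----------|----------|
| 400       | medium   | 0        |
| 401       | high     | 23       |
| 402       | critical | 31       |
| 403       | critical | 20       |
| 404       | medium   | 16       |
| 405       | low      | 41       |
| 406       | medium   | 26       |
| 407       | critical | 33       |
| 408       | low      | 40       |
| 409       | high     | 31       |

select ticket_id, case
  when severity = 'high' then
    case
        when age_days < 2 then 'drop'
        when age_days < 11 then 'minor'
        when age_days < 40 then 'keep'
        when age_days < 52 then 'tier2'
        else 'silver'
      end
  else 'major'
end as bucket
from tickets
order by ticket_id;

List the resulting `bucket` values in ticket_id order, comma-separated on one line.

major, keep, major, major, major, major, major, major, major, keep

ticket_id=400: severity='medium' → outer ELSE → major
ticket_id=401: severity='high' → inner[age_days < 40] → keep
ticket_id=402: severity='critical' → outer ELSE → major
ticket_id=403: severity='critical' → outer ELSE → major
ticket_id=404: severity='medium' → outer ELSE → major
ticket_id=405: severity='low' → outer ELSE → major
ticket_id=406: severity='medium' → outer ELSE → major
ticket_id=407: severity='critical' → outer ELSE → major
ticket_id=408: severity='low' → outer ELSE → major
ticket_id=409: severity='high' → inner[age_days < 40] → keep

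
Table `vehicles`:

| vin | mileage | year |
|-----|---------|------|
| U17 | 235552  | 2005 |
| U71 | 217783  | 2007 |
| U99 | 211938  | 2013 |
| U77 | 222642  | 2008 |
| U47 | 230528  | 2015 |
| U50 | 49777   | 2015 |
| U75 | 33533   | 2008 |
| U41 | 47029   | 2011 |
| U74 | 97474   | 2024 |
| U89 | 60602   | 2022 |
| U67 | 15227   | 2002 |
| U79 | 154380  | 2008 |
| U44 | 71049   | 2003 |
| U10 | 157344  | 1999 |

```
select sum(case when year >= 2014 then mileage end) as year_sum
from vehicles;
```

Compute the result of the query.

438381

vin=U17: ✗
vin=U71: ✗
vin=U99: ✗
vin=U77: ✗
vin=U47: ✓ → 230528
vin=U50: ✓ → 49777
vin=U75: ✗
vin=U41: ✗
vin=U74: ✓ → 97474
vin=U89: ✓ → 60602
vin=U67: ✗
vin=U79: ✗
vin=U44: ✗
vin=U10: ✗
year_sum = 230528 + 49777 + 97474 + 60602 = 438381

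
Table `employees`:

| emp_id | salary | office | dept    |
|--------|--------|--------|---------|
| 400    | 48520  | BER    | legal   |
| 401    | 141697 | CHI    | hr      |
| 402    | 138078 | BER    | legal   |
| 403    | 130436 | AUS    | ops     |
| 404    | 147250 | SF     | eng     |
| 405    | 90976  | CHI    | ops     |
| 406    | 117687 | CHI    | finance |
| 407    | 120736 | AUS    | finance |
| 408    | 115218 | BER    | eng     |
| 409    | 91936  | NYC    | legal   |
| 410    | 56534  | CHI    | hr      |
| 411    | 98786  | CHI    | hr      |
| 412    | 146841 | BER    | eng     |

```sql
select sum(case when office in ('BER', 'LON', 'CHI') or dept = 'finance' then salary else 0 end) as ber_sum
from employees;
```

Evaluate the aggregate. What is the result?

emp_id=400: ✓ → 48520
emp_id=401: ✓ → 141697
emp_id=402: ✓ → 138078
emp_id=403: ✗
emp_id=404: ✗
emp_id=405: ✓ → 90976
emp_id=406: ✓ → 117687
emp_id=407: ✓ → 120736
emp_id=408: ✓ → 115218
emp_id=409: ✗
emp_id=410: ✓ → 56534
emp_id=411: ✓ → 98786
emp_id=412: ✓ → 146841
ber_sum = 48520 + 141697 + 138078 + 90976 + 117687 + 120736 + 115218 + 56534 + 98786 + 146841 = 1075073

1075073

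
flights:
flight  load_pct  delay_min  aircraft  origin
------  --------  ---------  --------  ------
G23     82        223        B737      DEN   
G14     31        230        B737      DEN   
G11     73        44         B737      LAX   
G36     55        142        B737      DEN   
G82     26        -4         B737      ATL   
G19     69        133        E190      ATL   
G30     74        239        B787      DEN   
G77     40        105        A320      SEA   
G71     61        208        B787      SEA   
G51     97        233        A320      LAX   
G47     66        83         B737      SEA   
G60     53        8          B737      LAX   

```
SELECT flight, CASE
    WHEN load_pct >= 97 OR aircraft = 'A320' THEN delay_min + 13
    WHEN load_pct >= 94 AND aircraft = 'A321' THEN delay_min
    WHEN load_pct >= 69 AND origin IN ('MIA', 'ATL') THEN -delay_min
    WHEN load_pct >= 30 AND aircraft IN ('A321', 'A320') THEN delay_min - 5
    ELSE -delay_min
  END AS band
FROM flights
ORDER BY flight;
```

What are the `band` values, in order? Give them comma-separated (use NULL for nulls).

flight=G11: ELSE → -44
flight=G14: ELSE → -230
flight=G19: load_pct >= 69 AND origin IN ('MIA', 'ATL') → -133
flight=G23: ELSE → -223
flight=G30: ELSE → -239
flight=G36: ELSE → -142
flight=G47: ELSE → -83
flight=G51: load_pct >= 97 OR aircraft = 'A320' → 246
flight=G60: ELSE → -8
flight=G71: ELSE → -208
flight=G77: load_pct >= 97 OR aircraft = 'A320' → 118
flight=G82: ELSE → 4

-44, -230, -133, -223, -239, -142, -83, 246, -8, -208, 118, 4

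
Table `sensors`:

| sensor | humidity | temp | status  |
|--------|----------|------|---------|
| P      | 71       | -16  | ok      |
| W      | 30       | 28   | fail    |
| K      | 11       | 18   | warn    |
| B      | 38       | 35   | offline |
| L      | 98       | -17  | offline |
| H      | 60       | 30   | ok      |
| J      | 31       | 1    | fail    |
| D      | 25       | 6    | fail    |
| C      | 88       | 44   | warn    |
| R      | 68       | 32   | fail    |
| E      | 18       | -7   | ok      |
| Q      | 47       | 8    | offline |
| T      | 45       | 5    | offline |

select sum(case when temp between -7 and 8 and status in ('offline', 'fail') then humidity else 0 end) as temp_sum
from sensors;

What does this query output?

sensor=P: ✗
sensor=W: ✗
sensor=K: ✗
sensor=B: ✗
sensor=L: ✗
sensor=H: ✗
sensor=J: ✓ → 31
sensor=D: ✓ → 25
sensor=C: ✗
sensor=R: ✗
sensor=E: ✗
sensor=Q: ✓ → 47
sensor=T: ✓ → 45
temp_sum = 31 + 25 + 47 + 45 = 148

148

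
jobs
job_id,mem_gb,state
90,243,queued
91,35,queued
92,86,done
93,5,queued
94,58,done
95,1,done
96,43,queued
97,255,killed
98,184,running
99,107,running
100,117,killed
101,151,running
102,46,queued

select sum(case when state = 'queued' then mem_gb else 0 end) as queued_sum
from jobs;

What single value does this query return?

372

job_id=90: ✓ → 243
job_id=91: ✓ → 35
job_id=92: ✗
job_id=93: ✓ → 5
job_id=94: ✗
job_id=95: ✗
job_id=96: ✓ → 43
job_id=97: ✗
job_id=98: ✗
job_id=99: ✗
job_id=100: ✗
job_id=101: ✗
job_id=102: ✓ → 46
queued_sum = 243 + 35 + 5 + 43 + 46 = 372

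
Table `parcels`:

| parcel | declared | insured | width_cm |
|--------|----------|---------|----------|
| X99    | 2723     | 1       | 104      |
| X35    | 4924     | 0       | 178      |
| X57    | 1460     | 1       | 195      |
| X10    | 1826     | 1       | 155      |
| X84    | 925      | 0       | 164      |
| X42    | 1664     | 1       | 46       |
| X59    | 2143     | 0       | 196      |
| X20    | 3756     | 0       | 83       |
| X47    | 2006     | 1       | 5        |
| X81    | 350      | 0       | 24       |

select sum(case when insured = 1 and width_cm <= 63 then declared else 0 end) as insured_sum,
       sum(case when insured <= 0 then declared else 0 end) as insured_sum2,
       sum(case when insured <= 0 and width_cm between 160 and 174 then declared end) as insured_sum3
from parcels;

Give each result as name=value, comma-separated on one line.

[insured_sum: insured = 1 and width_cm <= 63]
parcel=X99: ✗
parcel=X35: ✗
parcel=X57: ✗
parcel=X10: ✗
parcel=X84: ✗
parcel=X42: ✓ → 1664
parcel=X59: ✗
parcel=X20: ✗
parcel=X47: ✓ → 2006
parcel=X81: ✗
insured_sum = 1664 + 2006 = 3670
—
[insured_sum2: insured <= 0]
parcel=X99: ✗
parcel=X35: ✓ → 4924
parcel=X57: ✗
parcel=X10: ✗
parcel=X84: ✓ → 925
parcel=X42: ✗
parcel=X59: ✓ → 2143
parcel=X20: ✓ → 3756
parcel=X47: ✗
parcel=X81: ✓ → 350
insured_sum2 = 4924 + 925 + 2143 + 3756 + 350 = 12098
—
[insured_sum3: insured <= 0 and width_cm between 160 and 174]
parcel=X99: ✗
parcel=X35: ✗
parcel=X57: ✗
parcel=X10: ✗
parcel=X84: ✓ → 925
parcel=X42: ✗
parcel=X59: ✗
parcel=X20: ✗
parcel=X47: ✗
parcel=X81: ✗
insured_sum3 = 925

insured_sum=3670, insured_sum2=12098, insured_sum3=925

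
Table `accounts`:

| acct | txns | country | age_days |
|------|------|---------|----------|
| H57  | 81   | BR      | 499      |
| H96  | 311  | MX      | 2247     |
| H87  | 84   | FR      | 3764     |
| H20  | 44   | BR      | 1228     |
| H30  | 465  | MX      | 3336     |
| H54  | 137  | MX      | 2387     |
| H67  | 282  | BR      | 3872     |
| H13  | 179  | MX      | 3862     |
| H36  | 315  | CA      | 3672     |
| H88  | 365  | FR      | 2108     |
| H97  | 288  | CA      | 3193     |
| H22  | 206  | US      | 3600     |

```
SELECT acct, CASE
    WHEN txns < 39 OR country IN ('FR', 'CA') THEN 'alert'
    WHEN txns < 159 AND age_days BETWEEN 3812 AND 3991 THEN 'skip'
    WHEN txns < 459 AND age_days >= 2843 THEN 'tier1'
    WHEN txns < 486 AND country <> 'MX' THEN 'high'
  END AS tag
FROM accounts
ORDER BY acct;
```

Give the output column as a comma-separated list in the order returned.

tier1, high, tier1, NULL, alert, NULL, high, tier1, alert, alert, NULL, alert

acct=H13: txns < 459 AND age_days >= 2843 → tier1
acct=H20: txns < 486 AND country <> 'MX' → high
acct=H22: txns < 459 AND age_days >= 2843 → tier1
acct=H30: (no match → NULL) → NULL
acct=H36: txns < 39 OR country IN ('FR', 'CA') → alert
acct=H54: (no match → NULL) → NULL
acct=H57: txns < 486 AND country <> 'MX' → high
acct=H67: txns < 459 AND age_days >= 2843 → tier1
acct=H87: txns < 39 OR country IN ('FR', 'CA') → alert
acct=H88: txns < 39 OR country IN ('FR', 'CA') → alert
acct=H96: (no match → NULL) → NULL
acct=H97: txns < 39 OR country IN ('FR', 'CA') → alert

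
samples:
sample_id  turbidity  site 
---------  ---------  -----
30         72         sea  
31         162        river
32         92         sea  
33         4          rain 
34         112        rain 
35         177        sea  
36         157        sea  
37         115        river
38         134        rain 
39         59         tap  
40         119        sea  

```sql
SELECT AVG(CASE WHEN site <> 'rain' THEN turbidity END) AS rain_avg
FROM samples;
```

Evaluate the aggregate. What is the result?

119.125

sample_id=30: ✓ → 72
sample_id=31: ✓ → 162
sample_id=32: ✓ → 92
sample_id=33: ✗
sample_id=34: ✗
sample_id=35: ✓ → 177
sample_id=36: ✓ → 157
sample_id=37: ✓ → 115
sample_id=38: ✗
sample_id=39: ✓ → 59
sample_id=40: ✓ → 119
rain_avg = (72 + 162 + 92 + 177 + 157 + 115 + 59 + 119) / 8 = 119.125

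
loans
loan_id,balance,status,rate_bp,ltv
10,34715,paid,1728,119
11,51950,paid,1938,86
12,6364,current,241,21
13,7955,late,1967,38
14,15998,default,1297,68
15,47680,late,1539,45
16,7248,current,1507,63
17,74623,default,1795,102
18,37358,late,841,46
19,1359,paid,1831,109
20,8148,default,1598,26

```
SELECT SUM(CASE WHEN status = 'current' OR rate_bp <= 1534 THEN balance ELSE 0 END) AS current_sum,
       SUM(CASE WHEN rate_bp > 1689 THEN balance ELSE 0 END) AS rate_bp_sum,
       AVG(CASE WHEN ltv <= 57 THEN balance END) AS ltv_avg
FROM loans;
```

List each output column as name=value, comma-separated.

[current_sum: status = 'current' OR rate_bp <= 1534]
loan_id=10: ✗
loan_id=11: ✗
loan_id=12: ✓ → 6364
loan_id=13: ✗
loan_id=14: ✓ → 15998
loan_id=15: ✗
loan_id=16: ✓ → 7248
loan_id=17: ✗
loan_id=18: ✓ → 37358
loan_id=19: ✗
loan_id=20: ✗
current_sum = 6364 + 15998 + 7248 + 37358 = 66968
—
[rate_bp_sum: rate_bp > 1689]
loan_id=10: ✓ → 34715
loan_id=11: ✓ → 51950
loan_id=12: ✗
loan_id=13: ✓ → 7955
loan_id=14: ✗
loan_id=15: ✗
loan_id=16: ✗
loan_id=17: ✓ → 74623
loan_id=18: ✗
loan_id=19: ✓ → 1359
loan_id=20: ✗
rate_bp_sum = 34715 + 51950 + 7955 + 74623 + 1359 = 170602
—
[ltv_avg: ltv <= 57]
loan_id=10: ✗
loan_id=11: ✗
loan_id=12: ✓ → 6364
loan_id=13: ✓ → 7955
loan_id=14: ✗
loan_id=15: ✓ → 47680
loan_id=16: ✗
loan_id=17: ✗
loan_id=18: ✓ → 37358
loan_id=19: ✗
loan_id=20: ✓ → 8148
ltv_avg = (6364 + 7955 + 47680 + 37358 + 8148) / 5 = 21501

current_sum=66968, rate_bp_sum=170602, ltv_avg=21501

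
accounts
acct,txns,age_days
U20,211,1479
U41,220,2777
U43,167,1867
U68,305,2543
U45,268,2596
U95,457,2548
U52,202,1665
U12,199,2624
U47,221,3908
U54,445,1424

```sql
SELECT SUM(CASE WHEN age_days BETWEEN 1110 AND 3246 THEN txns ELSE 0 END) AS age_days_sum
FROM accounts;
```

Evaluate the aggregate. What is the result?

acct=U20: ✓ → 211
acct=U41: ✓ → 220
acct=U43: ✓ → 167
acct=U68: ✓ → 305
acct=U45: ✓ → 268
acct=U95: ✓ → 457
acct=U52: ✓ → 202
acct=U12: ✓ → 199
acct=U47: ✗
acct=U54: ✓ → 445
age_days_sum = 211 + 220 + 167 + 305 + 268 + 457 + 202 + 199 + 445 = 2474

2474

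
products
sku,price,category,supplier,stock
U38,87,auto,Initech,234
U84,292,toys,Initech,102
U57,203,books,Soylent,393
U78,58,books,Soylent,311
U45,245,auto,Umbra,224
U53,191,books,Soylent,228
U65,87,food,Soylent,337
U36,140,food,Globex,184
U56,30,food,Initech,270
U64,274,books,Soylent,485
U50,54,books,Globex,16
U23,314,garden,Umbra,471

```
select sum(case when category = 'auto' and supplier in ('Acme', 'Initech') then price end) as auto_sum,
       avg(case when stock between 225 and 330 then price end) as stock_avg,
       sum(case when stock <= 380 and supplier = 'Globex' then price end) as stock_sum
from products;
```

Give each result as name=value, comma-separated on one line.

auto_sum=87, stock_avg=91.5, stock_sum=194

[auto_sum: category = 'auto' and supplier in ('Acme', 'Initech')]
sku=U38: ✓ → 87
sku=U84: ✗
sku=U57: ✗
sku=U78: ✗
sku=U45: ✗
sku=U53: ✗
sku=U65: ✗
sku=U36: ✗
sku=U56: ✗
sku=U64: ✗
sku=U50: ✗
sku=U23: ✗
auto_sum = 87
—
[stock_avg: stock between 225 and 330]
sku=U38: ✓ → 87
sku=U84: ✗
sku=U57: ✗
sku=U78: ✓ → 58
sku=U45: ✗
sku=U53: ✓ → 191
sku=U65: ✗
sku=U36: ✗
sku=U56: ✓ → 30
sku=U64: ✗
sku=U50: ✗
sku=U23: ✗
stock_avg = (87 + 58 + 191 + 30) / 4 = 91.5
—
[stock_sum: stock <= 380 and supplier = 'Globex']
sku=U38: ✗
sku=U84: ✗
sku=U57: ✗
sku=U78: ✗
sku=U45: ✗
sku=U53: ✗
sku=U65: ✗
sku=U36: ✓ → 140
sku=U56: ✗
sku=U64: ✗
sku=U50: ✓ → 54
sku=U23: ✗
stock_sum = 140 + 54 = 194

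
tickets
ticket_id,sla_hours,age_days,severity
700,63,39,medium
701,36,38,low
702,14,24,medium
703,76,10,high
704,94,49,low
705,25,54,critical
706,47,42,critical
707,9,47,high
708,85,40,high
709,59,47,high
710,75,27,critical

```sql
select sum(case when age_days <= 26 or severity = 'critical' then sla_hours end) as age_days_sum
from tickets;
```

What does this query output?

237

ticket_id=700: ✗
ticket_id=701: ✗
ticket_id=702: ✓ → 14
ticket_id=703: ✓ → 76
ticket_id=704: ✗
ticket_id=705: ✓ → 25
ticket_id=706: ✓ → 47
ticket_id=707: ✗
ticket_id=708: ✗
ticket_id=709: ✗
ticket_id=710: ✓ → 75
age_days_sum = 14 + 76 + 25 + 47 + 75 = 237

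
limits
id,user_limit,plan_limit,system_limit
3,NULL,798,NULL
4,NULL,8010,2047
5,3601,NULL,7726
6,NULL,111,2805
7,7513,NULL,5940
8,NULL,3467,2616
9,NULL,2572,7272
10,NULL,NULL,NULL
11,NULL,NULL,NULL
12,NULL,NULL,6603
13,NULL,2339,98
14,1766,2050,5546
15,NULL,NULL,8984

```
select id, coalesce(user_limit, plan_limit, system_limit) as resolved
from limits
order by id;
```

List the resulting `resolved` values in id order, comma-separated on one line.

id=3: user_limit=NULL, plan_limit=798 → 798
id=4: user_limit=NULL, plan_limit=8010 → 8010
id=5: user_limit=3601 → 3601
id=6: user_limit=NULL, plan_limit=111 → 111
id=7: user_limit=7513 → 7513
id=8: user_limit=NULL, plan_limit=3467 → 3467
id=9: user_limit=NULL, plan_limit=2572 → 2572
id=10: user_limit=NULL, plan_limit=NULL, system_limit=NULL (all NULL) → NULL
id=11: user_limit=NULL, plan_limit=NULL, system_limit=NULL (all NULL) → NULL
id=12: user_limit=NULL, plan_limit=NULL, system_limit=6603 → 6603
id=13: user_limit=NULL, plan_limit=2339 → 2339
id=14: user_limit=1766 → 1766
id=15: user_limit=NULL, plan_limit=NULL, system_limit=8984 → 8984

798, 8010, 3601, 111, 7513, 3467, 2572, NULL, NULL, 6603, 2339, 1766, 8984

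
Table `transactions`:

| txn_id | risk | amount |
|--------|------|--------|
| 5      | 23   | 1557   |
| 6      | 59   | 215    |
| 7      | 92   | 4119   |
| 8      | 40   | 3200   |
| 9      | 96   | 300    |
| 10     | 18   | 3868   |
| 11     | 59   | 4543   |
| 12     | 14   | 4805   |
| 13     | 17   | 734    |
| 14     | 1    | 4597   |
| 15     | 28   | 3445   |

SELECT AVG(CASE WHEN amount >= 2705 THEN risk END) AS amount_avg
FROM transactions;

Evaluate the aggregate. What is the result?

txn_id=5: ✗
txn_id=6: ✗
txn_id=7: ✓ → 92
txn_id=8: ✓ → 40
txn_id=9: ✗
txn_id=10: ✓ → 18
txn_id=11: ✓ → 59
txn_id=12: ✓ → 14
txn_id=13: ✗
txn_id=14: ✓ → 1
txn_id=15: ✓ → 28
amount_avg = (92 + 40 + 18 + 59 + 14 + 1 + 28) / 7 = 36

36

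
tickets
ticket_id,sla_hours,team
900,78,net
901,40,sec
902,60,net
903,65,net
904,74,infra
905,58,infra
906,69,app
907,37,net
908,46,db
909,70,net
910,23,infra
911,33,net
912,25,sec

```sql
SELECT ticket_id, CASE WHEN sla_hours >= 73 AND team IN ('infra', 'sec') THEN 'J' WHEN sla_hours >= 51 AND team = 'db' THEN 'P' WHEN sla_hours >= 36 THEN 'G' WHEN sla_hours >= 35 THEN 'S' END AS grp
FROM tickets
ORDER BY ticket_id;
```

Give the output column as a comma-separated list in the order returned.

G, G, G, G, J, G, G, G, G, G, NULL, NULL, NULL

ticket_id=900: sla_hours >= 36 → G
ticket_id=901: sla_hours >= 36 → G
ticket_id=902: sla_hours >= 36 → G
ticket_id=903: sla_hours >= 36 → G
ticket_id=904: sla_hours >= 73 AND team IN ('infra', 'sec') → J
ticket_id=905: sla_hours >= 36 → G
ticket_id=906: sla_hours >= 36 → G
ticket_id=907: sla_hours >= 36 → G
ticket_id=908: sla_hours >= 36 → G
ticket_id=909: sla_hours >= 36 → G
ticket_id=910: (no match → NULL) → NULL
ticket_id=911: (no match → NULL) → NULL
ticket_id=912: (no match → NULL) → NULL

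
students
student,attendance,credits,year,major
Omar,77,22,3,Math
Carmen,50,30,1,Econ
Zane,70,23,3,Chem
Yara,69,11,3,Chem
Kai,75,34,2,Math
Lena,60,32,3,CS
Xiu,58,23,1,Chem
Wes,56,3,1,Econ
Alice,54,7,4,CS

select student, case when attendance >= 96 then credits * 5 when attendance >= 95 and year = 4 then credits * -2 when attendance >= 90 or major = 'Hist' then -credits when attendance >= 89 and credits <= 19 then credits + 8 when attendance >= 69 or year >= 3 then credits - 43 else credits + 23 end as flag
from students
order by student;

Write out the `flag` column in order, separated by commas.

student=Alice: attendance >= 69 or year >= 3 → -36
student=Carmen: ELSE → 53
student=Kai: attendance >= 69 or year >= 3 → -9
student=Lena: attendance >= 69 or year >= 3 → -11
student=Omar: attendance >= 69 or year >= 3 → -21
student=Wes: ELSE → 26
student=Xiu: ELSE → 46
student=Yara: attendance >= 69 or year >= 3 → -32
student=Zane: attendance >= 69 or year >= 3 → -20

-36, 53, -9, -11, -21, 26, 46, -32, -20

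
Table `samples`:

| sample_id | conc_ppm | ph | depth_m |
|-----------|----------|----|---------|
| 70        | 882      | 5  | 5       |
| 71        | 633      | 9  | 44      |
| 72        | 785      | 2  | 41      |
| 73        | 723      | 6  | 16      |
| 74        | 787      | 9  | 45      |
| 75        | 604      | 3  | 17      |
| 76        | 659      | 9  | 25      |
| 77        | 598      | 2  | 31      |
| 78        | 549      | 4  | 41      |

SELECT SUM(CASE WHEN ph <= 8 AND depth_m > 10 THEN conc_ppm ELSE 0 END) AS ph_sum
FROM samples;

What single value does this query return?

3259

sample_id=70: ✗
sample_id=71: ✗
sample_id=72: ✓ → 785
sample_id=73: ✓ → 723
sample_id=74: ✗
sample_id=75: ✓ → 604
sample_id=76: ✗
sample_id=77: ✓ → 598
sample_id=78: ✓ → 549
ph_sum = 785 + 723 + 604 + 598 + 549 = 3259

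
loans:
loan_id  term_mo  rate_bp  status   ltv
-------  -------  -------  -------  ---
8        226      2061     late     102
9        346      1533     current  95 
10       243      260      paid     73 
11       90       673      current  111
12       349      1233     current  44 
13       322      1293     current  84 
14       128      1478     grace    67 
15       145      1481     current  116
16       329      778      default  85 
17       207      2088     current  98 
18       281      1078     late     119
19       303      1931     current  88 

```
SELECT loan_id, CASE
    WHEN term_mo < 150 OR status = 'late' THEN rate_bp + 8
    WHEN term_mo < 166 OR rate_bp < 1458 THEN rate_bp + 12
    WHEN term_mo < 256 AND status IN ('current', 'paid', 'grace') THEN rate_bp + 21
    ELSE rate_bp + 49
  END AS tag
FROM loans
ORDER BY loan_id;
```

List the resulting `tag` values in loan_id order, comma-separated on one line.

loan_id=8: term_mo < 150 OR status = 'late' → 2069
loan_id=9: ELSE → 1582
loan_id=10: term_mo < 166 OR rate_bp < 1458 → 272
loan_id=11: term_mo < 150 OR status = 'late' → 681
loan_id=12: term_mo < 166 OR rate_bp < 1458 → 1245
loan_id=13: term_mo < 166 OR rate_bp < 1458 → 1305
loan_id=14: term_mo < 150 OR status = 'late' → 1486
loan_id=15: term_mo < 150 OR status = 'late' → 1489
loan_id=16: term_mo < 166 OR rate_bp < 1458 → 790
loan_id=17: term_mo < 256 AND status IN ('current', 'paid', 'grace') → 2109
loan_id=18: term_mo < 150 OR status = 'late' → 1086
loan_id=19: ELSE → 1980

2069, 1582, 272, 681, 1245, 1305, 1486, 1489, 790, 2109, 1086, 1980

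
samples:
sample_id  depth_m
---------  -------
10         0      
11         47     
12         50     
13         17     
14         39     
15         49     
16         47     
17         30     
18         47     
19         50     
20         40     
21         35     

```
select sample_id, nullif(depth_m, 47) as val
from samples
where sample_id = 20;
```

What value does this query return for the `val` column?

sample_id = 20: depth_m=40.
depth_m=40 vs 47: differ → 40

40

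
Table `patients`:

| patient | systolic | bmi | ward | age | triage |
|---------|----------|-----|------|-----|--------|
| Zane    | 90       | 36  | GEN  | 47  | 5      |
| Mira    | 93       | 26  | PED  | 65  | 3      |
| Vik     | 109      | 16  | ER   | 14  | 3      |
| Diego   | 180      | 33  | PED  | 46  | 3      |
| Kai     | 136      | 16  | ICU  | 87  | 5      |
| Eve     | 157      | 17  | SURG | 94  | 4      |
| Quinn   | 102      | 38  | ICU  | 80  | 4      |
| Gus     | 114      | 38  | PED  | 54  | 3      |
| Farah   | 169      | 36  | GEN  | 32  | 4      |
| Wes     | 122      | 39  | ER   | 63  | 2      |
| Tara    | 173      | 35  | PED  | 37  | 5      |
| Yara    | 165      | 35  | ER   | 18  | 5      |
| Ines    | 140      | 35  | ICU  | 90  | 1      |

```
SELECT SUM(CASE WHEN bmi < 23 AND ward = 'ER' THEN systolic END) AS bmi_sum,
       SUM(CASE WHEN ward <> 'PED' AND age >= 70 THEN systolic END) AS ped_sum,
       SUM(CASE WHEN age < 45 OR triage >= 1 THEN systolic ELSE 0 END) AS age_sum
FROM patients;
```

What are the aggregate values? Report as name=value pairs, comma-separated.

[bmi_sum: bmi < 23 AND ward = 'ER']
patient=Zane: ✗
patient=Mira: ✗
patient=Vik: ✓ → 109
patient=Diego: ✗
patient=Kai: ✗
patient=Eve: ✗
patient=Quinn: ✗
patient=Gus: ✗
patient=Farah: ✗
patient=Wes: ✗
patient=Tara: ✗
patient=Yara: ✗
patient=Ines: ✗
bmi_sum = 109
—
[ped_sum: ward <> 'PED' AND age >= 70]
patient=Zane: ✗
patient=Mira: ✗
patient=Vik: ✗
patient=Diego: ✗
patient=Kai: ✓ → 136
patient=Eve: ✓ → 157
patient=Quinn: ✓ → 102
patient=Gus: ✗
patient=Farah: ✗
patient=Wes: ✗
patient=Tara: ✗
patient=Yara: ✗
patient=Ines: ✓ → 140
ped_sum = 136 + 157 + 102 + 140 = 535
—
[age_sum: age < 45 OR triage >= 1]
patient=Zane: ✓ → 90
patient=Mira: ✓ → 93
patient=Vik: ✓ → 109
patient=Diego: ✓ → 180
patient=Kai: ✓ → 136
patient=Eve: ✓ → 157
patient=Quinn: ✓ → 102
patient=Gus: ✓ → 114
patient=Farah: ✓ → 169
patient=Wes: ✓ → 122
patient=Tara: ✓ → 173
patient=Yara: ✓ → 165
patient=Ines: ✓ → 140
age_sum = 90 + 93 + 109 + 180 + 136 + 157 + 102 + 114 + 169 + 122 + 173 + 165 + 140 = 1750

bmi_sum=109, ped_sum=535, age_sum=1750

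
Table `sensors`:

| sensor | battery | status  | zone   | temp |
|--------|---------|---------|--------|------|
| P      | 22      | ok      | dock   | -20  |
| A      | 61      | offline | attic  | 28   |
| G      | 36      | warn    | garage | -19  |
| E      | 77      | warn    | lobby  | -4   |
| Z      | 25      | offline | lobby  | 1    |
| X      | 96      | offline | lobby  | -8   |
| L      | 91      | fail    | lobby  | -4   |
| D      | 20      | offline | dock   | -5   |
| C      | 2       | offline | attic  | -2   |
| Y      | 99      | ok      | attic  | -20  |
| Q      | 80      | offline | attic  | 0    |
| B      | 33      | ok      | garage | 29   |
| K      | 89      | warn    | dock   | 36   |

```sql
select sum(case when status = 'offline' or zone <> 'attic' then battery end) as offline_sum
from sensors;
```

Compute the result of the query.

632

sensor=P: ✓ → 22
sensor=A: ✓ → 61
sensor=G: ✓ → 36
sensor=E: ✓ → 77
sensor=Z: ✓ → 25
sensor=X: ✓ → 96
sensor=L: ✓ → 91
sensor=D: ✓ → 20
sensor=C: ✓ → 2
sensor=Y: ✗
sensor=Q: ✓ → 80
sensor=B: ✓ → 33
sensor=K: ✓ → 89
offline_sum = 22 + 61 + 36 + 77 + 25 + 96 + 91 + 20 + 2 + 80 + 33 + 89 = 632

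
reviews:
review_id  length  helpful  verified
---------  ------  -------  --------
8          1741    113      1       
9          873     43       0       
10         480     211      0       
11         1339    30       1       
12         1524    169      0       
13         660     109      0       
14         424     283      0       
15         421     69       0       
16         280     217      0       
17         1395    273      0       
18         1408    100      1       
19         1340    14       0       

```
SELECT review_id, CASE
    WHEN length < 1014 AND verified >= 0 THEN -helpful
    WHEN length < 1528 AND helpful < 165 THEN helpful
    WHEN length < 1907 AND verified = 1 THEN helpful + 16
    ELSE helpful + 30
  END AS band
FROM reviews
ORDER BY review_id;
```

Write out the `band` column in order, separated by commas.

129, -43, -211, 30, 199, -109, -283, -69, -217, 303, 100, 14

review_id=8: length < 1907 AND verified = 1 → 129
review_id=9: length < 1014 AND verified >= 0 → -43
review_id=10: length < 1014 AND verified >= 0 → -211
review_id=11: length < 1528 AND helpful < 165 → 30
review_id=12: ELSE → 199
review_id=13: length < 1014 AND verified >= 0 → -109
review_id=14: length < 1014 AND verified >= 0 → -283
review_id=15: length < 1014 AND verified >= 0 → -69
review_id=16: length < 1014 AND verified >= 0 → -217
review_id=17: ELSE → 303
review_id=18: length < 1528 AND helpful < 165 → 100
review_id=19: length < 1528 AND helpful < 165 → 14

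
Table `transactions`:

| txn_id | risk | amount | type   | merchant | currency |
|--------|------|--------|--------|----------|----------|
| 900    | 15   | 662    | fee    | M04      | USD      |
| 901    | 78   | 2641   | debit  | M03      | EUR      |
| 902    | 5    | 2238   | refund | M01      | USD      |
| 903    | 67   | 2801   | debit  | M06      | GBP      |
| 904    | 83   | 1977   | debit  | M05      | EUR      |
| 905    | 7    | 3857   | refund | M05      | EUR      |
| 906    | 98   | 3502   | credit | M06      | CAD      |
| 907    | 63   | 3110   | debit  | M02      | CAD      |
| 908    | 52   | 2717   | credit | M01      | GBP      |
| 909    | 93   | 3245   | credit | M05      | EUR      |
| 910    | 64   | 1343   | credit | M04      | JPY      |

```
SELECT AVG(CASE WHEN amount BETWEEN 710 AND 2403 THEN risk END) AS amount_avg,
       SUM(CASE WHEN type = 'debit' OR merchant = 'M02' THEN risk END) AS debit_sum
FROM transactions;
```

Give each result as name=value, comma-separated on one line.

amount_avg=50.6666666667, debit_sum=291

[amount_avg: amount BETWEEN 710 AND 2403]
txn_id=900: ✗
txn_id=901: ✗
txn_id=902: ✓ → 5
txn_id=903: ✗
txn_id=904: ✓ → 83
txn_id=905: ✗
txn_id=906: ✗
txn_id=907: ✗
txn_id=908: ✗
txn_id=909: ✗
txn_id=910: ✓ → 64
amount_avg = (5 + 83 + 64) / 3 = 50.6666666667
—
[debit_sum: type = 'debit' OR merchant = 'M02']
txn_id=900: ✗
txn_id=901: ✓ → 78
txn_id=902: ✗
txn_id=903: ✓ → 67
txn_id=904: ✓ → 83
txn_id=905: ✗
txn_id=906: ✗
txn_id=907: ✓ → 63
txn_id=908: ✗
txn_id=909: ✗
txn_id=910: ✗
debit_sum = 78 + 67 + 83 + 63 = 291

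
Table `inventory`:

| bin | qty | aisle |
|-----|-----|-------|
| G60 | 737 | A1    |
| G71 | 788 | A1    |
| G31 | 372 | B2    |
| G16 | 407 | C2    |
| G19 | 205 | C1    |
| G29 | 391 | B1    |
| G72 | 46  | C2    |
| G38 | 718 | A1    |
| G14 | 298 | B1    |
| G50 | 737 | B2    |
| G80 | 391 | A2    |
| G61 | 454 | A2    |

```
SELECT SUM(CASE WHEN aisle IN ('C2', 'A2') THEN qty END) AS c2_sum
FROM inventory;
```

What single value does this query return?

bin=G60: ✗
bin=G71: ✗
bin=G31: ✗
bin=G16: ✓ → 407
bin=G19: ✗
bin=G29: ✗
bin=G72: ✓ → 46
bin=G38: ✗
bin=G14: ✗
bin=G50: ✗
bin=G80: ✓ → 391
bin=G61: ✓ → 454
c2_sum = 407 + 46 + 391 + 454 = 1298

1298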